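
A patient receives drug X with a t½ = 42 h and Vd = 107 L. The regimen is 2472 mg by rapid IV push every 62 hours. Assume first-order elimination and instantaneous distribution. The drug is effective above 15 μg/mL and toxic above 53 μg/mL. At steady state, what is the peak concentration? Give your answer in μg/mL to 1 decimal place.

36.1 μg/mL

τ/t½ = 62/42 ≈ 1.4762, so fraction remaining f = (1/2)^(62/42) ≈ 0.3594.
At steady state, accumulation factor R = 1/(1 − e^(−kτ)) ≈ 1.5610.
Single-dose peak C₀ = D/Vd = 2472/107 ≈ 23.103 μg/mL.
Steady-state peak Cmax,ss = C₀·R ≈ 23.103 × 1.5610 ≈ 36.064 μg/mL.
Peak 36.1 μg/mL vs MTC 53 μg/mL: below toxic threshold.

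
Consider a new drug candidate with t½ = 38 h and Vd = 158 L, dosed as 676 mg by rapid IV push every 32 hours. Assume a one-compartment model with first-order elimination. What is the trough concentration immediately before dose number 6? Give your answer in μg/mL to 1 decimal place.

f = (1/2)^(τ/t½) = (1/2)^(32/38) ≈ 0.5578.
C₀ = D/Vd = 676/158 ≈ 4.278 μg/mL.
Before the 6th dose, 5 doses have been given. Superposition: Cmin = C₀·(f + f² + … + f^5).
≈ 4.278 × (0.5578 + 0.3111 + 0.1736 + 0.0968 + 0.0540) ≈ 4.278 × 1.1933 ≈ 5.105 μg/mL.

5.1 μg/mL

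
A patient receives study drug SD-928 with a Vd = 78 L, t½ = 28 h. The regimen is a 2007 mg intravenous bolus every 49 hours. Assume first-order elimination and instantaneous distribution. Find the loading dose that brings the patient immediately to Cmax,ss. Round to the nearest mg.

2856 mg

f = (1/2)^(49/28) ≈ 0.297302; accumulation ratio R = 1/(1−f) ≈ 1.42309.
Loading dose to hit Cmax,ss on first dose: D_load = D_maint·R ≈ 2007 × 1.42309 ≈ 2856.14 mg.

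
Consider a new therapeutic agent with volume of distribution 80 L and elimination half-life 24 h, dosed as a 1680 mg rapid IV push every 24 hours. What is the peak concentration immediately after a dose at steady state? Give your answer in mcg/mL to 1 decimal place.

42.0 mcg/mL

The dosing interval is 1 half-life, so f = 2^(−1) = 0.5.
Accumulation ratio R = 1/(1 − f) = 1/0.5 = 2/1.
Single-dose peak C₀ = D/Vd = 1680/80 = 21 mcg/mL.
Steady-state peak Cmax,ss = C₀·R = 21 × 2/1 ≈ 42.000 mcg/mL.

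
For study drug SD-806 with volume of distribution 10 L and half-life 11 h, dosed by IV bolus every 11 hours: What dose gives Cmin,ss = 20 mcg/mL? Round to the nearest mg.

τ/t½ = 11/11 ≈ 1, so f = (1/2)^(11/11) ≈ 0.500000.
Cmin,ss = (D/Vd)·f/(1−f), so D = Cmin,ss·Vd·(1−f)/f.
D = 20 × 10 × (1−f)/f ≈ 20 × 10 × 1.00000 ≈ 200.00 mg.

200 mg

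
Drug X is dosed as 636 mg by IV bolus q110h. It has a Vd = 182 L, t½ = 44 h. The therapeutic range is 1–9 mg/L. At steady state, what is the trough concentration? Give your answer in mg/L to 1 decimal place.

0.8 mg/L

τ/t½ = 110/44 ≈ 2.5, so fraction remaining f = (1/2)^(110/44) ≈ 0.1768.
Each bolus raises the concentration by D/Vd = 636/182 ≈ 3.495 mg/L.
Steady-state trough Cmin,ss = C₀·f/(1−f) ≈ 3.495 × 0.1768/0.8232 ≈ 0.751 mg/L.
Trough 0.8 mg/L vs MEC 1 mg/L: subtherapeutic.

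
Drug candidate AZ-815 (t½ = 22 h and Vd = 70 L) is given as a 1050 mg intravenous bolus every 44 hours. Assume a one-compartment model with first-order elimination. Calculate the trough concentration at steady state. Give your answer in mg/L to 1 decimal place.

5.0 mg/L

The dosing interval is 2 half-lives, so f = 2^(−2) = 0.25.
At steady state, R = 1/(1 − 0.25) = 4/3.
Single-dose peak C₀ = D/Vd = 1050/70 = 15 mg/L.
Steady-state peak Cmax,ss = C₀·R = 15 × 4/3 ≈ 20.000 mg/L.
Steady-state trough Cmin,ss = Cmax,ss·f ≈ 20.000 × 0.25 ≈ 5.000 mg/L.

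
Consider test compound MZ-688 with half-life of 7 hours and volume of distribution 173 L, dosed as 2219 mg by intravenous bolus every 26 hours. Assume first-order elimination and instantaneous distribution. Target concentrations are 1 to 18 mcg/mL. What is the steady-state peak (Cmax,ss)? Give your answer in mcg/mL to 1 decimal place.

τ/t½ = 26/7 ≈ 3.7143, so fraction remaining f = (1/2)^(26/7) ≈ 0.0762.
At steady state, accumulation factor R = 1/(1 − e^(−kτ)) ≈ 1.0825.
Single-dose peak C₀ = D/Vd = 2219/173 ≈ 12.827 mcg/mL.
Steady-state peak Cmax,ss = C₀·R ≈ 12.827 × 1.0825 ≈ 13.885 mcg/mL.
Peak 13.9 mcg/mL vs MTC 18 mcg/mL: below toxic threshold.

13.9 mcg/mL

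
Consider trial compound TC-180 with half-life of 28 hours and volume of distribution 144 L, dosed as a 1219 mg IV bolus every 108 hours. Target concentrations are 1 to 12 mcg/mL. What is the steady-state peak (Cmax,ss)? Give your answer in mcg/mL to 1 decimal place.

Over one 108-h interval, 108/28 ≈ 3.8571 half-lives elapse, leaving f ≈ 0.0690 of each dose.
At steady state, accumulation factor R = 1/(1 − e^(−kτ)) ≈ 1.0741.
Single-dose peak C₀ = D/Vd = 1219/144 ≈ 8.465 mcg/mL.
Steady-state peak Cmax,ss = C₀·R ≈ 8.465 × 1.0741 ≈ 9.092 mcg/mL.
Peak 9.1 mcg/mL vs MTC 12 mcg/mL: below toxic threshold.

9.1 mcg/mL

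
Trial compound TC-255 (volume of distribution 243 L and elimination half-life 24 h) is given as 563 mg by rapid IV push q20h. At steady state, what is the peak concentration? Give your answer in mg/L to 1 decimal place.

5.3 mg/L

k = ln2/t½ = ln2/24 ≈ 0.028881 h⁻¹; fraction remaining f = e^(−kτ) = e^(−0.028881×20) ≈ 0.5612.
At steady state, accumulation factor R = 1/(1 − e^(−kτ)) ≈ 2.2789.
Each bolus raises the concentration by D/Vd = 563/243 ≈ 2.317 mg/L.
Steady-state peak Cmax,ss = C₀·R ≈ 2.317 × 2.2789 ≈ 5.280 mg/L.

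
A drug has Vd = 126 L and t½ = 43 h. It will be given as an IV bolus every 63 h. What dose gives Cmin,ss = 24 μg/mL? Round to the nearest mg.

τ/t½ = 63/43 ≈ 1.4651, so f = (1/2)^(63/43) ≈ 0.362206.
Cmin,ss = (D/Vd)·f/(1−f), so D = Cmin,ss·Vd·(1−f)/f.
D = 24 × 126 × (1−f)/f ≈ 24 × 126 × 1.76086 ≈ 5324.84 mg.

5325 mg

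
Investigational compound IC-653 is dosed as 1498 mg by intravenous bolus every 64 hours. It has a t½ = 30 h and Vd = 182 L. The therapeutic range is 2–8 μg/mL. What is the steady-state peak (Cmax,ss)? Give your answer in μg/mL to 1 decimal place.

Over one 64-h interval, 64/30 ≈ 2.1333 half-lives elapse, leaving f ≈ 0.2279 of each dose.
At steady state, accumulation factor R = 1/(1 − e^(−kτ)) ≈ 1.2952.
Each bolus raises the concentration by D/Vd = 1498/182 ≈ 8.231 μg/mL.
Cmax,ss = C₀/(1 − f) ≈ 8.231/0.7721 ≈ 10.661 μg/mL.
Peak 10.7 μg/mL vs MTC 8 μg/mL: exceeds toxic threshold.

10.7 μg/mL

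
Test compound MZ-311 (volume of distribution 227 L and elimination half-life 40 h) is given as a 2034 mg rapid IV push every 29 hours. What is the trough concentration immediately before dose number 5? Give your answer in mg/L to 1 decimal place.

f = (1/2)^(τ/t½) = (1/2)^(29/40) ≈ 0.6050.
C₀ = D/Vd = 2034/227 ≈ 8.960 mg/L.
Before the 5th dose, 4 doses have been given. Superposition: Cmin = C₀·(f + f² + … + f^4).
≈ 8.960 × (0.6050 + 0.3660 + 0.2214 + 0.1340) ≈ 8.960 × 1.3264 ≈ 11.885 mg/L.

11.9 mg/L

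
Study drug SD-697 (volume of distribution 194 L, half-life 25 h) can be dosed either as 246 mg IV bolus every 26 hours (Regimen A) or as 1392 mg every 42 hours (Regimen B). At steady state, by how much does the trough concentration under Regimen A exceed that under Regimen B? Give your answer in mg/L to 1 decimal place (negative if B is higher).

Regimen A: f = (1/2)^(26/25) ≈ 0.4863; Cmin,ss = (246/194)·f/(1−f) ≈ 1.200 mg/L.
Regimen B: f = (1/2)^(42/25) ≈ 0.3121; Cmin,ss = (1392/194)·f/(1−f) ≈ 3.255 mg/L.
Difference ≈ 1.200 − 3.255 ≈ -2.055 mg/L.

-2.1 mg/L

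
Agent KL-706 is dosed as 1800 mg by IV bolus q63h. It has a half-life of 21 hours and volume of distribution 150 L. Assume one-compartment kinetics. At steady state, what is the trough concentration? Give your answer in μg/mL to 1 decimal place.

τ = 63 h = 3 half-lives, so f = (1/2)^3 = 0.125.
At steady state, R = 1/(1 − 0.125) = 8/7.
Single-dose peak C₀ = D/Vd = 1800/150 = 12 μg/mL.
Steady-state peak Cmax,ss = C₀·R = 12 × 8/7 ≈ 13.714 μg/mL.
Steady-state trough Cmin,ss = Cmax,ss·f ≈ 13.714 × 0.125 ≈ 1.714 μg/mL.

1.7 μg/mL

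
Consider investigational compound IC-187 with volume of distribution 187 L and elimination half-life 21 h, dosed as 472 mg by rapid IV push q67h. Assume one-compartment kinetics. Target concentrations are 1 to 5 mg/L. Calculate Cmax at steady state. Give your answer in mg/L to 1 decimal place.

k = ln2/t½ = ln2/21 ≈ 0.033007 h⁻¹; fraction remaining f = e^(−kτ) = e^(−0.033007×67) ≈ 0.1095.
At steady state, accumulation factor R = 1/(1 − e^(−kτ)) ≈ 1.1230.
Each bolus raises the concentration by D/Vd = 472/187 ≈ 2.524 mg/L.
Cmax,ss = C₀/(1 − f) ≈ 2.524/0.8905 ≈ 2.834 mg/L.
Peak 2.8 mg/L vs MTC 5 mg/L: below toxic threshold.

2.8 mg/L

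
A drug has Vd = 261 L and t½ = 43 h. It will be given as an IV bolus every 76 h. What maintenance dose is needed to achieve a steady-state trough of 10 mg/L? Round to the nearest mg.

6276 mg

τ/t½ = 76/43 ≈ 1.7674, so f = (1/2)^(76/43) ≈ 0.293729.
Cmin,ss = (D/Vd)·f/(1−f), so D = Cmin,ss·Vd·(1−f)/f.
D = 10 × 261 × (1−f)/f ≈ 10 × 261 × 2.40450 ≈ 6275.74 mg.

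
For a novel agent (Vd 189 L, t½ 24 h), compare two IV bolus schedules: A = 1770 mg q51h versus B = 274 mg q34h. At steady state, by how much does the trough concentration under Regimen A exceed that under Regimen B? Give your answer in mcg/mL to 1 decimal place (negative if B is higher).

Regimen A: f = (1/2)^(51/24) ≈ 0.2293; Cmin,ss = (1770/189)·f/(1−f) ≈ 2.786 mcg/mL.
Regimen B: f = (1/2)^(34/24) ≈ 0.3746; Cmin,ss = (274/189)·f/(1−f) ≈ 0.868 mcg/mL.
Difference ≈ 2.786 − 0.868 ≈ 1.918 mcg/mL.

1.9 mcg/mL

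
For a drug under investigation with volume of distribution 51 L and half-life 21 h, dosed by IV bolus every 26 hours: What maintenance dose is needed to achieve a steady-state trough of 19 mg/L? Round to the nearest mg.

τ/t½ = 26/21 ≈ 1.2381, so f = (1/2)^(26/21) ≈ 0.423932.
Cmin,ss = (D/Vd)·f/(1−f), so D = Cmin,ss·Vd·(1−f)/f.
D = 19 × 51 × (1−f)/f ≈ 19 × 51 × 1.35887 ≈ 1316.75 mg.

1317 mg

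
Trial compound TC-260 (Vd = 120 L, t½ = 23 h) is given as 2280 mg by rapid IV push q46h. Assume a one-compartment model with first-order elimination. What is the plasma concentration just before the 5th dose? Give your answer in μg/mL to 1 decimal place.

f = (1/2)^(τ/t½) = (1/2)^(46/23) ≈ 0.2500.
C₀ = D/Vd = 2280/120 ≈ 19.000 μg/mL.
Before the 5th dose, 4 doses have been given. Superposition: Cmin = C₀·(f + f² + … + f^4).
≈ 19.000 × (0.2500 + 0.0625 + 0.0156 + 0.0039) ≈ 19.000 × 0.3320 ≈ 6.308 μg/mL.

6.3 μg/mL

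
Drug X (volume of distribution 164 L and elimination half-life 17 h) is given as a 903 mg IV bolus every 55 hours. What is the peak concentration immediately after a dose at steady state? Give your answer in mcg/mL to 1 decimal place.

6.2 mcg/mL

k = ln2/t½ = ln2/17 ≈ 0.040773 h⁻¹; fraction remaining f = e^(−kτ) = e^(−0.040773×55) ≈ 0.1062.
At steady state, accumulation factor R = 1/(1 − e^(−kτ)) ≈ 1.1188.
Single-dose peak C₀ = D/Vd = 903/164 ≈ 5.506 mcg/mL.
Steady-state peak Cmax,ss = C₀·R ≈ 5.506 × 1.1188 ≈ 6.160 mcg/mL.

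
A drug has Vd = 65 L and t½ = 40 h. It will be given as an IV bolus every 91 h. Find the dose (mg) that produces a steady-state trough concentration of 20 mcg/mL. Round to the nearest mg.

τ/t½ = 91/40 ≈ 2.275, so f = (1/2)^(91/40) ≈ 0.206613.
Cmin,ss = (D/Vd)·f/(1−f), so D = Cmin,ss·Vd·(1−f)/f.
D = 20 × 65 × (1−f)/f ≈ 20 × 65 × 3.83997 ≈ 4991.96 mg.

4992 mg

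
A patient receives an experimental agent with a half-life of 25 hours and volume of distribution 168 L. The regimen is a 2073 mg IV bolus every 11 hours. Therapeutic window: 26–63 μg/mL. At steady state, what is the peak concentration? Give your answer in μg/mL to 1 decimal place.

τ/t½ = 11/25 ≈ 0.44, so fraction remaining f = (1/2)^(11/25) ≈ 0.7371.
Accumulation ratio R = 1/(1 − f) ≈ 1/0.2629 ≈ 3.8037.
Single-dose peak C₀ = D/Vd = 2073/168 ≈ 12.339 μg/mL.
Steady-state peak Cmax,ss = C₀·R ≈ 12.339 × 3.8037 ≈ 46.934 μg/mL.
Peak 46.9 μg/mL vs MTC 63 μg/mL: below toxic threshold.

46.9 μg/mL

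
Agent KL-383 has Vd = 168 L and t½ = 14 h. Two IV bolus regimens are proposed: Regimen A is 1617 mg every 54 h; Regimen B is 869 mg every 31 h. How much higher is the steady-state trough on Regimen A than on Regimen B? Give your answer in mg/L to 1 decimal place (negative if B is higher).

Regimen A: f = (1/2)^(54/14) ≈ 0.0690; Cmin,ss = (1617/168)·f/(1−f) ≈ 0.713 mg/L.
Regimen B: f = (1/2)^(31/14) ≈ 0.2155; Cmin,ss = (869/168)·f/(1−f) ≈ 1.421 mg/L.
Difference ≈ 0.713 − 1.421 ≈ -0.708 mg/L.

-0.7 mg/L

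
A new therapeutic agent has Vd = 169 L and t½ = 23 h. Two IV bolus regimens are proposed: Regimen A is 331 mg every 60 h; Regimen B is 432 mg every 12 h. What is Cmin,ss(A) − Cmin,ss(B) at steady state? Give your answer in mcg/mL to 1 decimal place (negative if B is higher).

-5.5 mcg/mL

Regimen A: f = (1/2)^(60/23) ≈ 0.1639; Cmin,ss = (331/169)·f/(1−f) ≈ 0.384 mcg/mL.
Regimen B: f = (1/2)^(12/23) ≈ 0.6965; Cmin,ss = (432/169)·f/(1−f) ≈ 5.866 mcg/mL.
Difference ≈ 0.384 − 5.866 ≈ -5.482 mcg/mL.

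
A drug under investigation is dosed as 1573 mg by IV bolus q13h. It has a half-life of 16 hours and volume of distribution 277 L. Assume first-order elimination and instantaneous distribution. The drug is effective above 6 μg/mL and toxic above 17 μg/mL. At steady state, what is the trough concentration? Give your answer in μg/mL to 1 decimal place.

7.5 μg/mL

k = ln2/t½ = ln2/16 ≈ 0.043322 h⁻¹; fraction remaining f = e^(−kτ) = e^(−0.043322×13) ≈ 0.5694.
Accumulation ratio R = 1/(1 − f) ≈ 1/0.4306 ≈ 2.3223.
Single-dose peak C₀ = D/Vd = 1573/277 ≈ 5.679 μg/mL.
Steady-state peak Cmax,ss = C₀·R ≈ 5.679 × 2.3223 ≈ 13.188 μg/mL.
Steady-state trough Cmin,ss = Cmax,ss·f ≈ 13.188 × 0.5694 ≈ 7.509 μg/mL.
Trough 7.5 μg/mL vs MEC 6 μg/mL: adequate.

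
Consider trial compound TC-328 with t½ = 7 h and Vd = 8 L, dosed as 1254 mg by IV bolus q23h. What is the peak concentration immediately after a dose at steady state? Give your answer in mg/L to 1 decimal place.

174.7 mg/L

k = ln2/t½ = ln2/7 ≈ 0.099021 h⁻¹; fraction remaining f = e^(−kτ) = e^(−0.099021×23) ≈ 0.1025.
Accumulation ratio R = 1/(1 − f) ≈ 1/0.8975 ≈ 1.1142.
Each bolus raises the concentration by D/Vd = 1254/8 ≈ 156.750 mg/L.
Cmax,ss = C₀/(1 − f) ≈ 156.750/0.8975 ≈ 174.652 mg/L.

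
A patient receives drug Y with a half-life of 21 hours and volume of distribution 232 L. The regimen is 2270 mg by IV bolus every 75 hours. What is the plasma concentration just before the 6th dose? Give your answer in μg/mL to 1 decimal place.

0.9 μg/mL

f = (1/2)^(τ/t½) = (1/2)^(75/21) ≈ 0.0841.
C₀ = D/Vd = 2270/232 ≈ 9.784 μg/mL.
Before the 6th dose, 5 doses have been given. Superposition: Cmin = C₀·(f + f² + … + f^5).
≈ 9.784 × (0.0841 + 0.0071 + 0.0006 + 0.0001 + 0.0000) ≈ 9.784 × 0.0919 ≈ 0.899 μg/mL.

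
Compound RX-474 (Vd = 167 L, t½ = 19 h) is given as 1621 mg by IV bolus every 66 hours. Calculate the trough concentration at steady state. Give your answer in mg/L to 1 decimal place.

1.0 mg/L

Over one 66-h interval, 66/19 ≈ 3.4737 half-lives elapse, leaving f ≈ 0.0900 of each dose.
Accumulation ratio R = 1/(1 − f) ≈ 1/0.9100 ≈ 1.0989.
Single-dose peak C₀ = D/Vd = 1621/167 ≈ 9.707 mg/L.
Steady-state peak Cmax,ss = C₀·R ≈ 9.707 × 1.0989 ≈ 10.667 mg/L.
One interval later, Cmin,ss = Cmax,ss·e^(−kτ) ≈ 10.667 × 0.0900 ≈ 0.960 mg/L.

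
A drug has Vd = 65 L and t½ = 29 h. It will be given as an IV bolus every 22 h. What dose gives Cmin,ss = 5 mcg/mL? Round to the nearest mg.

225 mg

τ/t½ = 22/29 ≈ 0.75862, so f = (1/2)^(22/29) ≈ 0.591061.
Cmin,ss = (D/Vd)·f/(1−f), so D = Cmin,ss·Vd·(1−f)/f.
D = 5 × 65 × (1−f)/f ≈ 5 × 65 × 0.69187 ≈ 224.86 mg.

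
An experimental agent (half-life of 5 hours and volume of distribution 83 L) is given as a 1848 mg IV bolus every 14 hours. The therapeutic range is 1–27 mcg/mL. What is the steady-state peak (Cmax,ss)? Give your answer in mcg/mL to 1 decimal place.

Over one 14-h interval, 14/5 ≈ 2.8 half-lives elapse, leaving f ≈ 0.1436 of each dose.
Accumulation ratio R = 1/(1 − f) ≈ 1/0.8564 ≈ 1.1677.
Single-dose peak C₀ = D/Vd = 1848/83 ≈ 22.265 mcg/mL.
Cmax,ss = C₀/(1 − f) ≈ 22.265/0.8564 ≈ 25.998 mcg/mL.
Peak 26.0 mcg/mL vs MTC 27 mcg/mL: below toxic threshold.

26.0 mcg/mL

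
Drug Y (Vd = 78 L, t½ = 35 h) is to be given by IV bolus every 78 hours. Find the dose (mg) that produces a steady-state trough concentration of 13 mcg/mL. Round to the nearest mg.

τ/t½ = 78/35 ≈ 2.2286, so f = (1/2)^(78/35) ≈ 0.213370.
Cmin,ss = (D/Vd)·f/(1−f), so D = Cmin,ss·Vd·(1−f)/f.
D = 13 × 78 × (1−f)/f ≈ 13 × 78 × 3.68669 ≈ 3738.30 mg.

3738 mg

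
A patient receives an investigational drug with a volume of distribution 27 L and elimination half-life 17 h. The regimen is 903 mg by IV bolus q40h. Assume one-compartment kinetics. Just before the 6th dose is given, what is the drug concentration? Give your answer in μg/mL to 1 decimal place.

8.1 μg/mL

f = (1/2)^(τ/t½) = (1/2)^(40/17) ≈ 0.1957.
C₀ = D/Vd = 903/27 ≈ 33.444 μg/mL.
Before the 6th dose, 5 doses have been given. Superposition: Cmin = C₀·(f + f² + … + f^5).
≈ 33.444 × (0.1957 + 0.0383 + 0.0075 + 0.0015 + 0.0003) ≈ 33.444 × 0.2433 ≈ 8.137 μg/mL.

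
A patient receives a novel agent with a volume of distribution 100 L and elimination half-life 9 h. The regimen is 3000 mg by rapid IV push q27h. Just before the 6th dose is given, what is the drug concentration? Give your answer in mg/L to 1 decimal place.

f = (1/2)^(τ/t½) = (1/2)^(27/9) ≈ 0.1250.
C₀ = D/Vd = 3000/100 ≈ 30.000 mg/L.
Before the 6th dose, 5 doses have been given. Superposition: Cmin = C₀·(f + f² + … + f^5).
≈ 30.000 × (0.1250 + 0.0156 + 0.0020 + 0.0002 + 0.0000) ≈ 30.000 × 0.1428 ≈ 4.284 mg/L.

4.3 mg/L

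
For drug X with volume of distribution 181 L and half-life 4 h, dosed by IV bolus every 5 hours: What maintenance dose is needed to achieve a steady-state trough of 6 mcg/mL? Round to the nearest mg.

τ/t½ = 5/4 ≈ 1.25, so f = (1/2)^(5/4) ≈ 0.420448.
Cmin,ss = (D/Vd)·f/(1−f), so D = Cmin,ss·Vd·(1−f)/f.
D = 6 × 181 × (1−f)/f ≈ 6 × 181 × 1.37842 ≈ 1496.96 mg.

1497 mg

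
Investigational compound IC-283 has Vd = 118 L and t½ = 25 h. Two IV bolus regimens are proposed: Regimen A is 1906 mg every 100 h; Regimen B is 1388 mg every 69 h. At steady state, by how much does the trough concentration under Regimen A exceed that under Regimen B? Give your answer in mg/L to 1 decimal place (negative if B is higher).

-1.0 mg/L

Regimen A: f = (1/2)^(100/25) ≈ 0.0625; Cmin,ss = (1906/118)·f/(1−f) ≈ 1.077 mg/L.
Regimen B: f = (1/2)^(69/25) ≈ 0.1476; Cmin,ss = (1388/118)·f/(1−f) ≈ 2.037 mg/L.
Difference ≈ 1.077 − 2.037 ≈ -0.960 mg/L.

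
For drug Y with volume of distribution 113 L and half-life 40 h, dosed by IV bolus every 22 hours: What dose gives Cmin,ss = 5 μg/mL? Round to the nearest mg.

262 mg

τ/t½ = 22/40 ≈ 0.55, so f = (1/2)^(22/40) ≈ 0.683020.
Cmin,ss = (D/Vd)·f/(1−f), so D = Cmin,ss·Vd·(1−f)/f.
D = 5 × 113 × (1−f)/f ≈ 5 × 113 × 0.46409 ≈ 262.21 mg.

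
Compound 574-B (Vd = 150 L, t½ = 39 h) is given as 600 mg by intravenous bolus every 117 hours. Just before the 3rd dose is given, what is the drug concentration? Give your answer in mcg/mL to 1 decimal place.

f = (1/2)^(τ/t½) = (1/2)^(117/39) ≈ 0.1250.
C₀ = D/Vd = 600/150 ≈ 4.000 mcg/mL.
Before the 3rd dose, 2 doses have been given. Superposition: Cmin = C₀·(f + f²).
≈ 4.000 × (0.1250 + 0.0156) ≈ 4.000 × 0.1406 ≈ 0.562 mcg/mL.

0.6 mcg/mL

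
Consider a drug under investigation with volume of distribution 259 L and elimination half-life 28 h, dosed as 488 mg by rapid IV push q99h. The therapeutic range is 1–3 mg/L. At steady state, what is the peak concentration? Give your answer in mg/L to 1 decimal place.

2.1 mg/L

τ/t½ = 99/28 ≈ 3.5357, so fraction remaining f = (1/2)^(99/28) ≈ 0.0862.
At steady state, accumulation factor R = 1/(1 − e^(−kτ)) ≈ 1.0943.
Single-dose peak C₀ = D/Vd = 488/259 ≈ 1.884 mg/L.
Steady-state peak Cmax,ss = C₀·R ≈ 1.884 × 1.0943 ≈ 2.062 mg/L.
Peak 2.1 mg/L vs MTC 3 mg/L: below toxic threshold.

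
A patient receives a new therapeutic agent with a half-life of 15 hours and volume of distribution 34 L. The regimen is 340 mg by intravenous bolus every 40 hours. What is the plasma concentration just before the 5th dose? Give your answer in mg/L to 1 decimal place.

f = (1/2)^(τ/t½) = (1/2)^(40/15) ≈ 0.1575.
C₀ = D/Vd = 340/34 ≈ 10.000 mg/L.
Before the 5th dose, 4 doses have been given. Superposition: Cmin = C₀·(f + f² + … + f^4).
≈ 10.000 × (0.1575 + 0.0248 + 0.0039 + 0.0006) ≈ 10.000 × 0.1868 ≈ 1.868 mg/L.

1.9 mg/L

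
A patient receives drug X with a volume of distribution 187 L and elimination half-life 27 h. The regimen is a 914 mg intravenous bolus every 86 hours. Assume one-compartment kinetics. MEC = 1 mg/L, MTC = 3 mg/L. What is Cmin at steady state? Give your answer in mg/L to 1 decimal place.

0.6 mg/L

k = ln2/t½ = ln2/27 ≈ 0.025672 h⁻¹; fraction remaining f = e^(−kτ) = e^(−0.025672×86) ≈ 0.1099.
At steady state, accumulation factor R = 1/(1 − e^(−kτ)) ≈ 1.1235.
Each bolus raises the concentration by D/Vd = 914/187 ≈ 4.888 mg/L.
Steady-state peak Cmax,ss = C₀·R ≈ 4.888 × 1.1235 ≈ 5.492 mg/L.
Steady-state trough Cmin,ss = Cmax,ss·f ≈ 5.492 × 0.1099 ≈ 0.604 mg/L.
Trough 0.6 mg/L vs MEC 1 mg/L: subtherapeutic.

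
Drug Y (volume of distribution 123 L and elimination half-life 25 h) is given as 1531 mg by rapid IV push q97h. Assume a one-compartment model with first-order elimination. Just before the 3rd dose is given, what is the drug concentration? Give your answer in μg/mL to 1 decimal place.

0.9 μg/mL

f = (1/2)^(τ/t½) = (1/2)^(97/25) ≈ 0.0679.
C₀ = D/Vd = 1531/123 ≈ 12.447 μg/mL.
Before the 3rd dose, 2 doses have been given. Superposition: Cmin = C₀·(f + f²).
≈ 12.447 × (0.0679 + 0.0046) ≈ 12.447 × 0.0725 ≈ 0.902 μg/mL.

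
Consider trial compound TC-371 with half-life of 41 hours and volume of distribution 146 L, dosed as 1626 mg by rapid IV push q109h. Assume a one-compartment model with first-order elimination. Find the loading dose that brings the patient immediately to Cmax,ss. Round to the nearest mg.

1932 mg

f = (1/2)^(109/41) ≈ 0.158380; accumulation ratio R = 1/(1−f) ≈ 1.18818.
Loading dose to hit Cmax,ss on first dose: D_load = D_maint·R ≈ 1626 × 1.18818 ≈ 1931.98 mg.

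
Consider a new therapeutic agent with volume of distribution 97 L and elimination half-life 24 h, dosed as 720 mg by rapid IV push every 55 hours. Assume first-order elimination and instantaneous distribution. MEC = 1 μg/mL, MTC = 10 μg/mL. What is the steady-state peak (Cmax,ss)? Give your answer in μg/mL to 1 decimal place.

9.3 μg/mL

τ/t½ = 55/24 ≈ 2.2917, so fraction remaining f = (1/2)^(55/24) ≈ 0.2042.
Accumulation ratio R = 1/(1 − f) ≈ 1/0.7958 ≈ 1.2566.
Single-dose peak C₀ = D/Vd = 720/97 ≈ 7.423 μg/mL.
Steady-state peak Cmax,ss = C₀·R ≈ 7.423 × 1.2566 ≈ 9.328 μg/mL.
Peak 9.3 μg/mL vs MTC 10 μg/mL: below toxic threshold.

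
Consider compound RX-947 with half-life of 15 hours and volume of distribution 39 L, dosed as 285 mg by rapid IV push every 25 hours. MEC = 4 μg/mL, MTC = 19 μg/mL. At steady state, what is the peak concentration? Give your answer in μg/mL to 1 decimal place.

10.7 μg/mL

τ/t½ = 25/15 ≈ 1.6667, so fraction remaining f = (1/2)^(25/15) ≈ 0.3150.
Accumulation ratio R = 1/(1 − f) ≈ 1/0.6850 ≈ 1.4599.
Each bolus raises the concentration by D/Vd = 285/39 ≈ 7.308 μg/mL.
Cmax,ss = C₀/(1 − f) ≈ 7.308/0.6850 ≈ 10.669 μg/mL.
Peak 10.7 μg/mL vs MTC 19 μg/mL: below toxic threshold.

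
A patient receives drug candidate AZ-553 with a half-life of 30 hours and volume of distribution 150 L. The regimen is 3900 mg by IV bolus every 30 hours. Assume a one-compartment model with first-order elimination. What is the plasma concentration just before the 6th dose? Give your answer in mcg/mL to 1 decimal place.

25.2 mcg/mL

f = (1/2)^(τ/t½) = (1/2)^(30/30) ≈ 0.5000.
C₀ = D/Vd = 3900/150 ≈ 26.000 mcg/mL.
Before the 6th dose, 5 doses have been given. Superposition: Cmin = C₀·(f + f² + … + f^5).
≈ 26.000 × (0.5000 + 0.2500 + 0.1250 + 0.0625 + 0.0313) ≈ 26.000 × 0.9688 ≈ 25.189 mcg/mL.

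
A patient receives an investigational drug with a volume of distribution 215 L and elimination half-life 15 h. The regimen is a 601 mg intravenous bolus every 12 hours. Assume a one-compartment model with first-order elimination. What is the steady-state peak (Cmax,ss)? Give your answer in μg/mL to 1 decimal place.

6.6 μg/mL

Over one 12-h interval, 12/15 ≈ 0.8 half-lives elapse, leaving f ≈ 0.5743 of each dose.
Accumulation ratio R = 1/(1 − f) ≈ 1/0.4257 ≈ 2.3491.
Single-dose peak C₀ = D/Vd = 601/215 ≈ 2.795 μg/mL.
Steady-state peak Cmax,ss = C₀·R ≈ 2.795 × 2.3491 ≈ 6.566 μg/mL.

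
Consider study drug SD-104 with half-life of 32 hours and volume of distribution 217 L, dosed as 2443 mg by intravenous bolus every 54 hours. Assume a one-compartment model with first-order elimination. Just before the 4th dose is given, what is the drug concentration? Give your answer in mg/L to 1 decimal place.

4.9 mg/L

f = (1/2)^(τ/t½) = (1/2)^(54/32) ≈ 0.3105.
C₀ = D/Vd = 2443/217 ≈ 11.258 mg/L.
Before the 4th dose, 3 doses have been given. Superposition: Cmin = C₀·(f + f² + … + f^3).
≈ 11.258 × (0.3105 + 0.0964 + 0.0299) ≈ 11.258 × 0.4368 ≈ 4.917 mg/L.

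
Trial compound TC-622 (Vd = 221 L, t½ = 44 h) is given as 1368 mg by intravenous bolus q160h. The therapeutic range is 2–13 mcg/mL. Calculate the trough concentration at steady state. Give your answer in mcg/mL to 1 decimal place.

k = ln2/t½ = ln2/44 ≈ 0.015753 h⁻¹; fraction remaining f = e^(−kτ) = e^(−0.015753×160) ≈ 0.0804.
Accumulation ratio R = 1/(1 − f) ≈ 1/0.9196 ≈ 1.0874.
Each bolus raises the concentration by D/Vd = 1368/221 ≈ 6.190 mcg/mL.
Cmax,ss = C₀/(1 − f) ≈ 6.190/0.9196 ≈ 6.731 mcg/mL.
Steady-state trough Cmin,ss = Cmax,ss·f ≈ 6.731 × 0.0804 ≈ 0.541 mcg/mL.
Trough 0.5 mcg/mL vs MEC 2 mcg/mL: subtherapeutic.

0.5 mcg/mL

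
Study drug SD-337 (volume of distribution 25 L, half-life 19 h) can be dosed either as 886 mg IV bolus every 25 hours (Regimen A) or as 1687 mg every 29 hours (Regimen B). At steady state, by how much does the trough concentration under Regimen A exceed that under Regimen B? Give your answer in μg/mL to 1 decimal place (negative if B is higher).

-12.1 μg/mL

Regimen A: f = (1/2)^(25/19) ≈ 0.4017; Cmin,ss = (886/25)·f/(1−f) ≈ 23.794 μg/mL.
Regimen B: f = (1/2)^(29/19) ≈ 0.3472; Cmin,ss = (1687/25)·f/(1−f) ≈ 35.890 μg/mL.
Difference ≈ 23.794 − 35.890 ≈ -12.096 μg/mL.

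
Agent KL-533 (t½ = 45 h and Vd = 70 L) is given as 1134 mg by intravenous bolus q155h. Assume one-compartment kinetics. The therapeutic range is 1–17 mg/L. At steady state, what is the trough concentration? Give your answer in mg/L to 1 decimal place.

1.6 mg/L

Over one 155-h interval, 155/45 ≈ 3.4444 half-lives elapse, leaving f ≈ 0.0919 of each dose.
At steady state, accumulation factor R = 1/(1 − e^(−kτ)) ≈ 1.1012.
Single-dose peak C₀ = D/Vd = 1134/70 ≈ 16.200 mg/L.
Steady-state peak Cmax,ss = C₀·R ≈ 16.200 × 1.1012 ≈ 17.839 mg/L.
One interval later, Cmin,ss = Cmax,ss·e^(−kτ) ≈ 17.839 × 0.0919 ≈ 1.639 mg/L.
Trough 1.6 mg/L vs MEC 1 mg/L: adequate.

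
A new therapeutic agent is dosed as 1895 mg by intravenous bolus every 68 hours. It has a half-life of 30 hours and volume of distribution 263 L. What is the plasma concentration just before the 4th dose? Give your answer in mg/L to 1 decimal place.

1.9 mg/L

f = (1/2)^(τ/t½) = (1/2)^(68/30) ≈ 0.2078.
C₀ = D/Vd = 1895/263 ≈ 7.205 mg/L.
Before the 4th dose, 3 doses have been given. Superposition: Cmin = C₀·(f + f² + … + f^3).
≈ 7.205 × (0.2078 + 0.0432 + 0.0090) ≈ 7.205 × 0.2600 ≈ 1.873 mg/L.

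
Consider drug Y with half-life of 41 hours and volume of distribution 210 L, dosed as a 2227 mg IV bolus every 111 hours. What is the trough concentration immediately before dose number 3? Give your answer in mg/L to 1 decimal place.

f = (1/2)^(τ/t½) = (1/2)^(111/41) ≈ 0.1531.
C₀ = D/Vd = 2227/210 ≈ 10.605 mg/L.
Before the 3rd dose, 2 doses have been given. Superposition: Cmin = C₀·(f + f²).
≈ 10.605 × (0.1531 + 0.0234) ≈ 10.605 × 0.1765 ≈ 1.872 mg/L.

1.9 mg/L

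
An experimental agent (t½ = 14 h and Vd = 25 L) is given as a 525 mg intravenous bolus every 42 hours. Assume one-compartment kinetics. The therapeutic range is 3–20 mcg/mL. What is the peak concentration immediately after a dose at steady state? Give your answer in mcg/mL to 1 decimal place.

The dosing interval is 3 half-lives, so f = 2^(−3) = 0.125.
Accumulation ratio R = 1/(1 − f) = 1/0.875 = 8/7.
Single-dose peak C₀ = D/Vd = 525/25 = 21 mcg/mL.
Steady-state peak Cmax,ss = C₀·R = 21 × 8/7 ≈ 24.000 mcg/mL.
Peak 24.0 mcg/mL vs MTC 20 mcg/mL: exceeds toxic threshold.

24.0 mcg/mL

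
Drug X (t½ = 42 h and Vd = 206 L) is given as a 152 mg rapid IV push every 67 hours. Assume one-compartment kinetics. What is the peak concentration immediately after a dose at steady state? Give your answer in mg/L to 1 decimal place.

k = ln2/t½ = ln2/42 ≈ 0.016504 h⁻¹; fraction remaining f = e^(−kτ) = e^(−0.016504×67) ≈ 0.3310.
Accumulation ratio R = 1/(1 − f) ≈ 1/0.6690 ≈ 1.4948.
Each bolus raises the concentration by D/Vd = 152/206 ≈ 0.738 mg/L.
Steady-state peak Cmax,ss = C₀·R ≈ 0.738 × 1.4948 ≈ 1.103 mg/L.

1.1 mg/L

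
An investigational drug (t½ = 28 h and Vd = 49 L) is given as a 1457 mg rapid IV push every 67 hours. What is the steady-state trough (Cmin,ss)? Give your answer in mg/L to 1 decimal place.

τ/t½ = 67/28 ≈ 2.3929, so fraction remaining f = (1/2)^(67/28) ≈ 0.1904.
Single-dose peak C₀ = D/Vd = 1457/49 ≈ 29.735 mg/L.
Steady-state trough Cmin,ss = C₀·f/(1−f) ≈ 29.735 × 0.1904/0.8096 ≈ 6.993 mg/L.

7.0 mg/L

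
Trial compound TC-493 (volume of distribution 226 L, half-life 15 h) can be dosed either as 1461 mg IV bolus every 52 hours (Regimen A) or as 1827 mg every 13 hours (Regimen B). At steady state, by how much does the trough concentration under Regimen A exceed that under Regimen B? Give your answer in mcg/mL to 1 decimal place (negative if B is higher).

-9.2 mcg/mL

Regimen A: f = (1/2)^(52/15) ≈ 0.0905; Cmin,ss = (1461/226)·f/(1−f) ≈ 0.643 mcg/mL.
Regimen B: f = (1/2)^(13/15) ≈ 0.5484; Cmin,ss = (1827/226)·f/(1−f) ≈ 9.817 mcg/mL.
Difference ≈ 0.643 − 9.817 ≈ -9.174 mcg/mL.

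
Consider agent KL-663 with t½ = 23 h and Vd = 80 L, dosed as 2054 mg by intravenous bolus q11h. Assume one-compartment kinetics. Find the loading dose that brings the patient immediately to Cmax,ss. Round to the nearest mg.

7280 mg

f = (1/2)^(11/23) ≈ 0.717842; accumulation ratio R = 1/(1−f) ≈ 3.54411.
Loading dose to hit Cmax,ss on first dose: D_load = D_maint·R ≈ 2054 × 3.54411 ≈ 7279.60 mg.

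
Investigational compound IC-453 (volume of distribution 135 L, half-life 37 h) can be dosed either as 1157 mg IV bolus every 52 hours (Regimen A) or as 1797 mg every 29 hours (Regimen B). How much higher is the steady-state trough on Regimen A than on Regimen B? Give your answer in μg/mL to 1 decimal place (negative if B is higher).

-13.2 μg/mL

Regimen A: f = (1/2)^(52/37) ≈ 0.3775; Cmin,ss = (1157/135)·f/(1−f) ≈ 5.197 μg/mL.
Regimen B: f = (1/2)^(29/37) ≈ 0.5808; Cmin,ss = (1797/135)·f/(1−f) ≈ 18.442 μg/mL.
Difference ≈ 5.197 − 18.442 ≈ -13.245 μg/mL.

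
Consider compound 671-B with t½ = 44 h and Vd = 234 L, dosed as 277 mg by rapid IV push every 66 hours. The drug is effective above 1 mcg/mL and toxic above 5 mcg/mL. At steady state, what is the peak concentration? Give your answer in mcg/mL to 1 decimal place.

1.8 mcg/mL

τ/t½ = 66/44 ≈ 1.5, so fraction remaining f = (1/2)^(66/44) ≈ 0.3536.
Accumulation ratio R = 1/(1 − f) ≈ 1/0.6464 ≈ 1.5470.
Each bolus raises the concentration by D/Vd = 277/234 ≈ 1.184 mcg/mL.
Steady-state peak Cmax,ss = C₀·R ≈ 1.184 × 1.5470 ≈ 1.832 mcg/mL.
Peak 1.8 mcg/mL vs MTC 5 mcg/mL: below toxic threshold.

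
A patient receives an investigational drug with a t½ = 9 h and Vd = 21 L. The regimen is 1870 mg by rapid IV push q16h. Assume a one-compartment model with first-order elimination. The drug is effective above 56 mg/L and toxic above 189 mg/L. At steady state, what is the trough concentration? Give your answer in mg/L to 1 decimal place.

36.7 mg/L

k = ln2/t½ = ln2/9 ≈ 0.077016 h⁻¹; fraction remaining f = e^(−kτ) = e^(−0.077016×16) ≈ 0.2916.
Single-dose peak C₀ = D/Vd = 1870/21 ≈ 89.048 mg/L.
Steady-state trough Cmin,ss = C₀·f/(1−f) ≈ 89.048 × 0.2916/0.7084 ≈ 36.655 mg/L.
Trough 36.7 mg/L vs MEC 56 mg/L: subtherapeutic.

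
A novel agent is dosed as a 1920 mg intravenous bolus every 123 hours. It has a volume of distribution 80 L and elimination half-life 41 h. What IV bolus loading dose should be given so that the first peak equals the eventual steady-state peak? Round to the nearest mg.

2194 mg

f = (1/2)^(123/41) ≈ 0.125000; accumulation ratio R = 1/(1−f) ≈ 1.14286.
Loading dose to hit Cmax,ss on first dose: D_load = D_maint·R ≈ 1920 × 1.14286 ≈ 2194.29 mg.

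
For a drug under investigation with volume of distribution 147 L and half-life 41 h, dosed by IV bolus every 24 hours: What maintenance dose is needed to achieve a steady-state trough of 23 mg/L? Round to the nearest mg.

1692 mg

τ/t½ = 24/41 ≈ 0.58537, so f = (1/2)^(24/41) ≈ 0.666480.
Cmin,ss = (D/Vd)·f/(1−f), so D = Cmin,ss·Vd·(1−f)/f.
D = 23 × 147 × (1−f)/f ≈ 23 × 147 × 0.50042 ≈ 1691.92 mg.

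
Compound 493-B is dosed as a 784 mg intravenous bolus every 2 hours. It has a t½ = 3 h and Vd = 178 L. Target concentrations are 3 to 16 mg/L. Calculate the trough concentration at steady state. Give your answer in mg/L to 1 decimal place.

7.5 mg/L

Over one 2-h interval, 2/3 ≈ 0.66667 half-lives elapse, leaving f ≈ 0.6300 of each dose.
At steady state, accumulation factor R = 1/(1 − e^(−kτ)) ≈ 2.7027.
Single-dose peak C₀ = D/Vd = 784/178 ≈ 4.404 mg/L.
Steady-state peak Cmax,ss = C₀·R ≈ 4.404 × 2.7027 ≈ 11.903 mg/L.
One interval later, Cmin,ss = Cmax,ss·e^(−kτ) ≈ 11.903 × 0.6300 ≈ 7.499 mg/L.
Trough 7.5 mg/L vs MEC 3 mg/L: adequate.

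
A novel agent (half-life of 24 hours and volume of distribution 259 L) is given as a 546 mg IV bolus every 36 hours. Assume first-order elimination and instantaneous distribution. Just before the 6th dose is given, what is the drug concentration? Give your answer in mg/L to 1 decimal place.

1.1 mg/L

f = (1/2)^(τ/t½) = (1/2)^(36/24) ≈ 0.3536.
C₀ = D/Vd = 546/259 ≈ 2.108 mg/L.
Before the 6th dose, 5 doses have been given. Superposition: Cmin = C₀·(f + f² + … + f^5).
≈ 2.108 × (0.3536 + 0.1250 + 0.0442 + 0.0156 + 0.0055) ≈ 2.108 × 0.5439 ≈ 1.147 mg/L.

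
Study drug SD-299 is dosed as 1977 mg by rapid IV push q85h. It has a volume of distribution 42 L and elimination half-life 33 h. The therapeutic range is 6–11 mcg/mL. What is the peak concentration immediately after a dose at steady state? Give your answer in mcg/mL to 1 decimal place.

k = ln2/t½ = ln2/33 ≈ 0.021004 h⁻¹; fraction remaining f = e^(−kτ) = e^(−0.021004×85) ≈ 0.1677.
Accumulation ratio R = 1/(1 − f) ≈ 1/0.8323 ≈ 1.2015.
Each bolus raises the concentration by D/Vd = 1977/42 ≈ 47.071 mcg/mL.
Steady-state peak Cmax,ss = C₀·R ≈ 47.071 × 1.2015 ≈ 56.556 mcg/mL.
Peak 56.6 mcg/mL vs MTC 11 mcg/mL: exceeds toxic threshold.

56.6 mcg/mL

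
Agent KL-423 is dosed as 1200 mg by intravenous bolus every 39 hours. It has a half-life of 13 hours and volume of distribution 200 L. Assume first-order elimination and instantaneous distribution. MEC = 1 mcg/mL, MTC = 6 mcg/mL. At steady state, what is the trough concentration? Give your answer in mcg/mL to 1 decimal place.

0.9 mcg/mL

τ = 39 h = 3 half-lives, so f = (1/2)^3 = 0.125.
Accumulation ratio R = 1/(1 − f) = 1/0.875 = 8/7.
Single-dose peak C₀ = D/Vd = 1200/200 = 6 mcg/mL.
Steady-state peak Cmax,ss = C₀·R = 6 × 8/7 ≈ 6.857 mcg/mL.
Steady-state trough Cmin,ss = Cmax,ss·f ≈ 6.857 × 0.125 ≈ 0.857 mcg/mL.
Trough 0.9 mcg/mL vs MEC 1 mcg/mL: subtherapeutic.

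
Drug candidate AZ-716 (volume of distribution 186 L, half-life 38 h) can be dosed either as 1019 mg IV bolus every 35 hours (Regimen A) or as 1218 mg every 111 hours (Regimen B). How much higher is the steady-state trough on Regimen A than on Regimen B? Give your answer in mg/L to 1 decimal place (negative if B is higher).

5.1 mg/L

Regimen A: f = (1/2)^(35/38) ≈ 0.5281; Cmin,ss = (1019/186)·f/(1−f) ≈ 6.131 mg/L.
Regimen B: f = (1/2)^(111/38) ≈ 0.1320; Cmin,ss = (1218/186)·f/(1−f) ≈ 0.996 mg/L.
Difference ≈ 6.131 − 0.996 ≈ 5.135 mg/L.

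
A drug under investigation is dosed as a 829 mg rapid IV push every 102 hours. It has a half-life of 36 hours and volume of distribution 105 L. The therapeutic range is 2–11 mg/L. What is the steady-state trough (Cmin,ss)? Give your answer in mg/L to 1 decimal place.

1.3 mg/L

τ/t½ = 102/36 ≈ 2.8333, so fraction remaining f = (1/2)^(102/36) ≈ 0.1403.
Accumulation ratio R = 1/(1 − f) ≈ 1/0.8597 ≈ 1.1632.
Each bolus raises the concentration by D/Vd = 829/105 ≈ 7.895 mg/L.
Cmax,ss = C₀/(1 − f) ≈ 7.895/0.8597 ≈ 9.183 mg/L.
Steady-state trough Cmin,ss = Cmax,ss·f ≈ 9.183 × 0.1403 ≈ 1.288 mg/L.
Trough 1.3 mg/L vs MEC 2 mg/L: subtherapeutic.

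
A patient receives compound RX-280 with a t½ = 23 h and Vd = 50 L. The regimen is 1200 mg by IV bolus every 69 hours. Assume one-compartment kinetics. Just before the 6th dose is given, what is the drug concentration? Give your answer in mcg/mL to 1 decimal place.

f = (1/2)^(τ/t½) = (1/2)^(69/23) ≈ 0.1250.
C₀ = D/Vd = 1200/50 ≈ 24.000 mcg/mL.
Before the 6th dose, 5 doses have been given. Superposition: Cmin = C₀·(f + f² + … + f^5).
≈ 24.000 × (0.1250 + 0.0156 + 0.0020 + 0.0002 + 0.0000) ≈ 24.000 × 0.1428 ≈ 3.427 mcg/mL.

3.4 mcg/mL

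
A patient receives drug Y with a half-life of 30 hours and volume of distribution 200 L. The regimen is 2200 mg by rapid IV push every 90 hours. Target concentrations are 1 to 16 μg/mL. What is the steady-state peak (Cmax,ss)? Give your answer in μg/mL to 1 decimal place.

12.6 μg/mL

τ = 90 h = 3 half-lives, so f = (1/2)^3 = 0.125.
Accumulation ratio R = 1/(1 − f) = 1/0.875 = 8/7.
Single-dose peak C₀ = D/Vd = 2200/200 = 11 μg/mL.
Steady-state peak Cmax,ss = C₀·R = 11 × 8/7 ≈ 12.571 μg/mL.
Peak 12.6 μg/mL vs MTC 16 μg/mL: below toxic threshold.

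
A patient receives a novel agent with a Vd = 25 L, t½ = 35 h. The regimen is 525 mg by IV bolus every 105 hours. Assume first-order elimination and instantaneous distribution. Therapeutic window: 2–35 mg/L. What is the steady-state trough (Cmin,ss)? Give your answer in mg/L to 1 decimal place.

τ = 105 h = 3 half-lives, so f = (1/2)^3 = 0.125.
At steady state, R = 1/(1 − 0.125) = 8/7.
Single-dose peak C₀ = D/Vd = 525/25 = 21 mg/L.
Steady-state peak Cmax,ss = C₀·R = 21 × 8/7 ≈ 24.000 mg/L.
Steady-state trough Cmin,ss = Cmax,ss·f ≈ 24.000 × 0.125 ≈ 3.000 mg/L.
Trough 3.0 mg/L vs MEC 2 mg/L: adequate.

3.0 mg/L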